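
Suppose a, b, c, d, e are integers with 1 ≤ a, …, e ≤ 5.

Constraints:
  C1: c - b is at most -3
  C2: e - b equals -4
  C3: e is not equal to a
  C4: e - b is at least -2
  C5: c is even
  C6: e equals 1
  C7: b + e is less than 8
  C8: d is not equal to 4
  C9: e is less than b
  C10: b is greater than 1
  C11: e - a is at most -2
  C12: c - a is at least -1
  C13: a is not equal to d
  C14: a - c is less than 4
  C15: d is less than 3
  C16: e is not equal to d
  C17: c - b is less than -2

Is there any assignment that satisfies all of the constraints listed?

Constraints 1, 4, 11, and 12 give a − e ≥ 2, e − b ≥ -2, b − c ≥ 3, c − a ≥ -1.
Adding all 4 inequalities: the left sides telescope to 0, and the right sides sum to 2 + (-2) + 3 + (-1) = 2. So 0 ≥ 2, which is false.

Unsatisfiable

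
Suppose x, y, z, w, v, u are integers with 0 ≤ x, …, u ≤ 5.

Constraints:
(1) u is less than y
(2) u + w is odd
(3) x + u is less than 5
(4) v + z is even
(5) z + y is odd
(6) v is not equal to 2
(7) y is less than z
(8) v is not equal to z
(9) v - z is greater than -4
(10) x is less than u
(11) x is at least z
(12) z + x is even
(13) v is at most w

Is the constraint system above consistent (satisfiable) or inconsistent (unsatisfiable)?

Constraints 1, 7, 10, and 11 give x < u, u < y, y < z, z ≤ x. Chaining: x < u < y < z ≤ x, which forces x < x — impossible.

Unsatisfiable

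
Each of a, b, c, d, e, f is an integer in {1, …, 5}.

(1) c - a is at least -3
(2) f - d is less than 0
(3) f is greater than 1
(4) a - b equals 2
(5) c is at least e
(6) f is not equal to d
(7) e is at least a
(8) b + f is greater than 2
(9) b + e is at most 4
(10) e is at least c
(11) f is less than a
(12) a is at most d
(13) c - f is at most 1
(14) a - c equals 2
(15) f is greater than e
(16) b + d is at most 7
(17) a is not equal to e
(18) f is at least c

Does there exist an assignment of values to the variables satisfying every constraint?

Constraints 7, 11, and 15 give a ≤ e, e < f, f < a. Chaining: a ≤ e < f < a, which forces a < a — impossible.

Unsatisfiable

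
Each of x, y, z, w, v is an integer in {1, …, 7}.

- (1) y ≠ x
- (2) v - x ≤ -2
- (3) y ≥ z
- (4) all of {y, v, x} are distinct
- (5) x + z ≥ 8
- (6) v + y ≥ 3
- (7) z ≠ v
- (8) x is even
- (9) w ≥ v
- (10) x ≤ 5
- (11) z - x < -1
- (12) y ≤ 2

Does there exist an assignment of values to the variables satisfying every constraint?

Unsatisfiable

From constraint 10: x ≤ 5. From constraints 3 and 12: z ≤ y ≤ 2. Hence x + z ≤ 7. But constraint 5 requires x + z ≥ 8, and 8 > 7. Contradiction.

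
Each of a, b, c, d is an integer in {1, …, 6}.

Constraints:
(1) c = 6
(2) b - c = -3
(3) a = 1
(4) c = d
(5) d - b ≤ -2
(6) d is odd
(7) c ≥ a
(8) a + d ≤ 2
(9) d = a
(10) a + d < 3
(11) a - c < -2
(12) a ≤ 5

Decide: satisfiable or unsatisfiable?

Unsatisfiable

Constraint 1 fixes c = 6 and constraint 3 fixes a = 1. Constraints 4 and 9 give c = d = a, so c = a. But 6 ≠ 1 — contradiction.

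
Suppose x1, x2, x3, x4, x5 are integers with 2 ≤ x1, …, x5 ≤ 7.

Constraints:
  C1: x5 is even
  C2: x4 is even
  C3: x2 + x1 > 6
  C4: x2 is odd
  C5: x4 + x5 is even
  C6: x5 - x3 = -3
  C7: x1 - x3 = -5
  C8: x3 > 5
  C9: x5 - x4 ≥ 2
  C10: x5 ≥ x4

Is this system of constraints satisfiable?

Take x1 = 2, x2 = 7, x3 = 7, x4 = 2, x5 = 4. Then constraint 3: x2 + x1 = 9; constraint 6: x5 - x3 = -3; constraint 7: x1 - x3 = -5, and every other listed constraint is also met.

Satisfiable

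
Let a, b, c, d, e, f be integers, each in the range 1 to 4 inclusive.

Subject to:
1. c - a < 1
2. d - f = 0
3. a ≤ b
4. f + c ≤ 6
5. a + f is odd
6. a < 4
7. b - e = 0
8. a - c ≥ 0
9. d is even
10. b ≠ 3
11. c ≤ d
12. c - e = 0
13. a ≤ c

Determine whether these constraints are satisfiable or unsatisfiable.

Satisfiable

Setting (a, b, c, d, e, f) = (1, 1, 1, 2, 1, 2) satisfies everything: constraint 1: c - a = 0; constraint 2: d - f = 0; constraint 4: f + c = 3, and the others follow.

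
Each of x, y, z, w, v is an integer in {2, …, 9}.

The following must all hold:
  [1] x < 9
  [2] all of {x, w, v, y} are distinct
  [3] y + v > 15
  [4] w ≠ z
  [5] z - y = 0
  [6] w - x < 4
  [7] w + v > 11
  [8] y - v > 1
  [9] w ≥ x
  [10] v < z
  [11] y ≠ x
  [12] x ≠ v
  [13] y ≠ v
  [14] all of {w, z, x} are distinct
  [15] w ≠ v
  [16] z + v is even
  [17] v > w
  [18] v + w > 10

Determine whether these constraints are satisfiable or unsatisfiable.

Setting (x, y, z, w, v) = (4, 9, 9, 6, 7) satisfies everything: constraint 3: y + v = 16; constraint 5: z - y = 0; constraint 6: w - x = 2, and the others follow.

Satisfiable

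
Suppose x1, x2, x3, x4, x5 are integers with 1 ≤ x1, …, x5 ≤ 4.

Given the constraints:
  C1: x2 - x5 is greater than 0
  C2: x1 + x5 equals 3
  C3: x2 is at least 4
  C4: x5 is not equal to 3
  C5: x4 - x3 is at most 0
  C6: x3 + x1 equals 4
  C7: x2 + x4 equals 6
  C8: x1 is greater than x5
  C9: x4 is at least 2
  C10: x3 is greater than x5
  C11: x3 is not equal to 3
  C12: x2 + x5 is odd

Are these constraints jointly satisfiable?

One satisfying assignment is x1 = 2, x2 = 4, x3 = 2, x4 = 2, x5 = 1.
For the less obvious constraints — constraint 1: x2 - x5 = 3; constraint 2: x1 + x5 = 3 — and the others hold by inspection.

Satisfiable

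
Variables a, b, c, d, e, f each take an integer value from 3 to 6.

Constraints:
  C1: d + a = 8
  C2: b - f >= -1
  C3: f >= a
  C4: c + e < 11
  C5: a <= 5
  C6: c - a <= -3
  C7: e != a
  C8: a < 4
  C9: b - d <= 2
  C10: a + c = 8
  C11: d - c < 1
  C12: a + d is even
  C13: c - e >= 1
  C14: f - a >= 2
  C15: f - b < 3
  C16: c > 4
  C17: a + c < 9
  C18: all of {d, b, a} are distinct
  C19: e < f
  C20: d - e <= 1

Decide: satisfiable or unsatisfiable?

Unsatisfiable

Constraints 2, 6, 9, 13, 14, and 20 give c − e ≥ 1, e − d ≥ -1, d − b ≥ -2, b − f ≥ -1, f − a ≥ 2, a − c ≥ 3.
Adding all 6 inequalities: the left sides telescope to 0, and the right sides sum to 1 + (-1) + (-2) + (-1) + 2 + 3 = 2. So 0 ≥ 2, which is false.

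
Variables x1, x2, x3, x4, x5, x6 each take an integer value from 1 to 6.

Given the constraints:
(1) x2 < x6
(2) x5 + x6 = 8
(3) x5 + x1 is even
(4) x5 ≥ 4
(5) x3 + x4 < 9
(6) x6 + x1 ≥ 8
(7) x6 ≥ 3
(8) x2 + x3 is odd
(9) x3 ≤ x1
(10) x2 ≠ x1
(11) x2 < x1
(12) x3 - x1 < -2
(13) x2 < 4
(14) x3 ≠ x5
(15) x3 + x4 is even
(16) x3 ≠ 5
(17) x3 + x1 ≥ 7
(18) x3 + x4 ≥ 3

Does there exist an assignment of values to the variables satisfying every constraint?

Try x1 = 6, x2 = 2, x3 = 3, x4 = 3, x5 = 4, x6 = 4.
Check constraint 2: x5 + x6 = 8; constraint 5: x3 + x4 = 6; constraint 6: x6 + x1 = 10. The remaining constraints are straightforward to verify.

Satisfiable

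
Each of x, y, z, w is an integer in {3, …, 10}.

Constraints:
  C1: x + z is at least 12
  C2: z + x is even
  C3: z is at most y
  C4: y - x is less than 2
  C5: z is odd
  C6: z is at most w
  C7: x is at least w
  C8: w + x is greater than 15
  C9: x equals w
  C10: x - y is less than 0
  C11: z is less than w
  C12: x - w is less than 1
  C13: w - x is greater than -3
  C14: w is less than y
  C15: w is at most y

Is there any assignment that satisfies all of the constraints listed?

The assignment x = 9, y = 10, z = 3, w = 9 works:
  constraint 1 holds since x + z = 12.
  constraint 4 holds since y - x = 1.
The rest check out directly.

Satisfiable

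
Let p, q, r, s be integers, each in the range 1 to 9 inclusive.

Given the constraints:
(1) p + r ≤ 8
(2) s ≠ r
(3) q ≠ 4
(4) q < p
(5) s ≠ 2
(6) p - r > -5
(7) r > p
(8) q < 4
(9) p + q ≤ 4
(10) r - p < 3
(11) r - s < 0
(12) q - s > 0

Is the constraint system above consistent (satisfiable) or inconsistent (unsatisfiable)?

Unsatisfiable

Constraints 4, 7, 11, and 12 give s < q, q < p, p < r, r < s. Chaining: s < q < p < r < s, which forces s < s — impossible.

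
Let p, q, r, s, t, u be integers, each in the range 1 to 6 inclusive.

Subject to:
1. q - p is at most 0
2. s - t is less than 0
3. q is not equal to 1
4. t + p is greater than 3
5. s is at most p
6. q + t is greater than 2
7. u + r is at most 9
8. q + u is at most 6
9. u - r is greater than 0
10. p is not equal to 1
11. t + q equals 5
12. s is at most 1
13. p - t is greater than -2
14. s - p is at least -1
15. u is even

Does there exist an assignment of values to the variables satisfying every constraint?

Satisfiable

Take p = 2, q = 2, r = 3, s = 1, t = 3, u = 4. Then constraint 1: q - p = 0; constraint 2: s - t = -2; constraint 4: t + p = 5, and every other listed constraint is also met.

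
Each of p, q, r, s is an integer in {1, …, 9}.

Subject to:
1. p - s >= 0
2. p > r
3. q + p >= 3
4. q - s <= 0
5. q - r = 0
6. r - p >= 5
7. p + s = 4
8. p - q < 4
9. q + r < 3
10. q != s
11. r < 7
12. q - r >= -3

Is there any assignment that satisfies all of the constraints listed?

Constraints 1, 4, 6, and 12 give p − s ≥ 0, s − q ≥ 0, q − r ≥ -3, r − p ≥ 5.
Adding all 4 inequalities: the left sides telescope to 0, and the right sides sum to 0 + 0 + (-3) + 5 = 2. So 0 ≥ 2, which is false.

Unsatisfiable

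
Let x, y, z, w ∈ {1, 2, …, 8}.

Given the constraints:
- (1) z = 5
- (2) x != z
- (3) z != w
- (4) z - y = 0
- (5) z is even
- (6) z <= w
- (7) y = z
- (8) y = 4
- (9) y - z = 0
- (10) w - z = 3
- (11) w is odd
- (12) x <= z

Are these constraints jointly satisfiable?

Unsatisfiable

Constraint 8 fixes y = 4 and constraint 1 fixes z = 5, but constraint 7 requires y = z. Since 4 ≠ 5, contradiction.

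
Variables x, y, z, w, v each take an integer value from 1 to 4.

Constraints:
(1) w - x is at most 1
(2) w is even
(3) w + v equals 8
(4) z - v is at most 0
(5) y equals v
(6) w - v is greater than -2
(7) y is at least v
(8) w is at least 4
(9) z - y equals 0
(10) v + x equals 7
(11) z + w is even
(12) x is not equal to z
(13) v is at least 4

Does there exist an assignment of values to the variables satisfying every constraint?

Satisfiable

Setting (x, y, z, w, v) = (3, 4, 4, 4, 4) satisfies everything: constraint 1: w - x = 1; constraint 3: w + v = 8, and the others follow.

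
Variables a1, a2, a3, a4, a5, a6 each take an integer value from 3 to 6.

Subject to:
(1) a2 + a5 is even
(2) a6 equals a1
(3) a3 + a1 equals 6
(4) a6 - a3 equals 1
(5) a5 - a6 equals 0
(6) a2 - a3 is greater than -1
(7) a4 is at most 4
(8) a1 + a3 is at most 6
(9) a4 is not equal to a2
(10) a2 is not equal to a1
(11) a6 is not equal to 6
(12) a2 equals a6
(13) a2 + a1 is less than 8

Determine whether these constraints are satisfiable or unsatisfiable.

From constraints 2 and 12, a2 = a6 = a1, so a2 = a1. But constraint 10 says a2 ≠ a1. Contradiction.

Unsatisfiable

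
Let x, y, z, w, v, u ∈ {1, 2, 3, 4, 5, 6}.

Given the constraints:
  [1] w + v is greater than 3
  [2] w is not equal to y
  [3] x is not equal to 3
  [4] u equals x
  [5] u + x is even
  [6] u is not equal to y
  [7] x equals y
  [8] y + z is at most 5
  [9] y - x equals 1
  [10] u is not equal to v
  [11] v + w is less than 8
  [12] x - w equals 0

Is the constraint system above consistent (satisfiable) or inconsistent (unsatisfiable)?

Unsatisfiable

From constraints 4 and 7, u = x = y, so u = y. But constraint 6 says u ≠ y. Contradiction.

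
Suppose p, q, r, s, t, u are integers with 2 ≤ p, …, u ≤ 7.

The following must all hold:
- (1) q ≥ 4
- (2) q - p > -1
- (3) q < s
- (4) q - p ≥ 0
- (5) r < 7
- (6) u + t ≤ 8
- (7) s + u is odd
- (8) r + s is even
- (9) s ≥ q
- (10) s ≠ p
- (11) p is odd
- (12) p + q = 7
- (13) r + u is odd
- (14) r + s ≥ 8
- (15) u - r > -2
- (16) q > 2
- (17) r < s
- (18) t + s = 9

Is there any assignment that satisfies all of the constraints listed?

One satisfying assignment is p = 3, q = 4, r = 2, s = 6, t = 3, u = 3.
For the less obvious constraints — constraint 2: q - p = 1; constraint 4: q - p = 1; constraint 6: u + t = 6 — and the others hold by inspection.

Satisfiable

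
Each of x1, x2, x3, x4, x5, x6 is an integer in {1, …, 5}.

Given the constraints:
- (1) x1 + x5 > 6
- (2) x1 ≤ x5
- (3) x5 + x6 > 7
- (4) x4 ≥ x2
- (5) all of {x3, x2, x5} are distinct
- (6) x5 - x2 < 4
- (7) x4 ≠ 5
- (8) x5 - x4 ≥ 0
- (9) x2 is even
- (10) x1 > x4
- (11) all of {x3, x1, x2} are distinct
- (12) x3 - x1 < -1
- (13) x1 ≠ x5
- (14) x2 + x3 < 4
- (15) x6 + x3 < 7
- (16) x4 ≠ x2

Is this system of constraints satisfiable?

Satisfiable

The assignment x1 = 4, x2 = 2, x3 = 1, x4 = 3, x5 = 5, x6 = 4 works:
  constraint 1 holds since x1 + x5 = 9.
  constraint 3 holds since x5 + x6 = 9.
  constraint 6 holds since x5 - x2 = 3.
The rest check out directly.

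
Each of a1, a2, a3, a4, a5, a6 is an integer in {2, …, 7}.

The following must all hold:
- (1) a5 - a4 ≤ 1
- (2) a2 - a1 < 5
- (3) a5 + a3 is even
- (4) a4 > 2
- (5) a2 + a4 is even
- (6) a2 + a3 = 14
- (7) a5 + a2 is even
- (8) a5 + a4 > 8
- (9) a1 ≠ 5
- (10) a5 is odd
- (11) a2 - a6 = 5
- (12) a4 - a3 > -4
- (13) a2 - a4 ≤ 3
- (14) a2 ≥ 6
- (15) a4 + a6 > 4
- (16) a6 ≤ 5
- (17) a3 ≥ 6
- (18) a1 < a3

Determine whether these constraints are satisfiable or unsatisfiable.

One satisfying assignment is a1 = 4, a2 = 7, a3 = 7, a4 = 5, a5 = 5, a6 = 2.
For the less obvious constraints — constraint 1: a5 - a4 = 0; constraint 2: a2 - a1 = 3 — and the others hold by inspection.

Satisfiable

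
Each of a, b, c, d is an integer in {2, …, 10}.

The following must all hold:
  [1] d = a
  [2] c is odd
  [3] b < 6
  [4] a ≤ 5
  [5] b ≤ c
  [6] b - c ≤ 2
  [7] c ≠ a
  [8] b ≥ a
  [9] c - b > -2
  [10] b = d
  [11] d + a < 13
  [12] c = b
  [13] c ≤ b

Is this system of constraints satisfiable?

Unsatisfiable

From constraints 1, 10, and 12, c = b = d = a, so c = a. But constraint 7 says c ≠ a. Contradiction.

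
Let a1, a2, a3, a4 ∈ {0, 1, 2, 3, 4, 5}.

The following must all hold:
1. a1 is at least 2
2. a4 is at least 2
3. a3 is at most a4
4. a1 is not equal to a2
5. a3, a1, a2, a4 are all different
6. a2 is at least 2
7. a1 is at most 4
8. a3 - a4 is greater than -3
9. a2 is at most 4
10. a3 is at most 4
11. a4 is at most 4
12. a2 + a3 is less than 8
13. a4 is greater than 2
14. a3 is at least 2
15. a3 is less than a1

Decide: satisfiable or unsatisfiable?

Constraints 1, 2, 6, 7, 9, 10, 11, and 14 confine each of a3, a1, a2, a4 to the 3 values {2, …, 4}.
Constraint 5 requires all 4 of them to be distinct, but only 3 values are available — impossible by the pigeonhole principle.

Unsatisfiable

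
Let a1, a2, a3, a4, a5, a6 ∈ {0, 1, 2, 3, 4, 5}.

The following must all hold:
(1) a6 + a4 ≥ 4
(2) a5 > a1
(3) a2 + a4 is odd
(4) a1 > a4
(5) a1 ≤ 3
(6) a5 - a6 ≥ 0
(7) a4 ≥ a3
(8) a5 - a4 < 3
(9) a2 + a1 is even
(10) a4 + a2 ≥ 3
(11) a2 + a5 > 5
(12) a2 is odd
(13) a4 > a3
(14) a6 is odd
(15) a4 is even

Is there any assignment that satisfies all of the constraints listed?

One satisfying assignment is a1 = 3, a2 = 3, a3 = 0, a4 = 2, a5 = 4, a6 = 3.
For the less obvious constraints — constraint 1: a6 + a4 = 5; constraint 6: a5 - a6 = 1 — and the others hold by inspection.

Satisfiable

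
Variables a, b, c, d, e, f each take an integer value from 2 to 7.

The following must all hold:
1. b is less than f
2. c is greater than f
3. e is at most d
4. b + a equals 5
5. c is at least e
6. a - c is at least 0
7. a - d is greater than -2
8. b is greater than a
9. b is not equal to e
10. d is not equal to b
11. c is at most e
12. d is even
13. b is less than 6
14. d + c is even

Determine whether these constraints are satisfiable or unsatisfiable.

Constraints 1, 2, 6, and 8 give f < c, c ≤ a, a < b, b < f. Chaining: f < c ≤ a < b < f, which forces f < f — impossible.

Unsatisfiable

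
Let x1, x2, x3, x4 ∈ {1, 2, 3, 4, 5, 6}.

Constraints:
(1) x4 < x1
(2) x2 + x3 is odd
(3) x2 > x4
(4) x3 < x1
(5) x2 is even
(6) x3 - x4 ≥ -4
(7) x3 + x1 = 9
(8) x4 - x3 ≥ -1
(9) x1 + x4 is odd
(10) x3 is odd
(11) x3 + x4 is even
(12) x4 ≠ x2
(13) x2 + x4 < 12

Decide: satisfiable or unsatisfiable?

Satisfiable

The assignment x1 = 6, x2 = 6, x3 = 3, x4 = 5 works:
  constraint 6 holds since x3 - x4 = -2.
  constraint 7 holds since x3 + x1 = 9.
The rest check out directly.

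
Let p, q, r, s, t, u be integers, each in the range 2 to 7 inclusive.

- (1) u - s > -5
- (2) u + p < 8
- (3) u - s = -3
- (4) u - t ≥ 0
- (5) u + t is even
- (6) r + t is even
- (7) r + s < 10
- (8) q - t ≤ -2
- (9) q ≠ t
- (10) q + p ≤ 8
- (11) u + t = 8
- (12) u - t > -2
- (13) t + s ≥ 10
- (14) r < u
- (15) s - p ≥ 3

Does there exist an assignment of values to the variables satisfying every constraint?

The assignment p = 3, q = 2, r = 2, s = 7, t = 4, u = 4 works:
  constraint 1 holds since u - s = -3.
  constraint 2 holds since u + p = 7.
  constraint 3 holds since u - s = -3.
The rest check out directly.

Satisfiable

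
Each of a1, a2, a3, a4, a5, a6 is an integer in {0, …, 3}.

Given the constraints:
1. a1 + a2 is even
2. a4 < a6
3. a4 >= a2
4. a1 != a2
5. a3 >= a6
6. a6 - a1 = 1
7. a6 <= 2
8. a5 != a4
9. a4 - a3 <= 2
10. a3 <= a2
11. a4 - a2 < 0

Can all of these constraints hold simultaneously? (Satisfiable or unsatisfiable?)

Unsatisfiable

Constraints 2, 3, 5, and 10 give a6 ≤ a3, a3 ≤ a2, a2 ≤ a4, a4 < a6. Chaining: a6 ≤ a3 ≤ a2 ≤ a4 < a6, which forces a6 < a6 — impossible.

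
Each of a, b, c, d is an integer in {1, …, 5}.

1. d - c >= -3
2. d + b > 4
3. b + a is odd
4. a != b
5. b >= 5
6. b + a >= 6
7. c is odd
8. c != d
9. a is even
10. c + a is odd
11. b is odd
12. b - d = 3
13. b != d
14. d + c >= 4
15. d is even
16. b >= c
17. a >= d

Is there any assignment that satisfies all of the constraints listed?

Satisfiable

Setting (a, b, c, d) = (2, 5, 5, 2) satisfies everything: constraint 1: d - c = -3; constraint 2: d + b = 7, and the others follow.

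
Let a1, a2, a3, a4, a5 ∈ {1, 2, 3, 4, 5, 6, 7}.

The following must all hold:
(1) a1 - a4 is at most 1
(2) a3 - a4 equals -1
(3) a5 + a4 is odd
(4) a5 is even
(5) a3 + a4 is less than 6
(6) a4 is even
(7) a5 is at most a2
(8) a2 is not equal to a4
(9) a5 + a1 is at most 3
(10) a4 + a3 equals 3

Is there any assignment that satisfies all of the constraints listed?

Unsatisfiable

Constraint 4 makes a5 even and constraint 6 makes a4 even, so a5 + a4 must be even. Constraint 3 says a5 + a4 is odd — contradiction.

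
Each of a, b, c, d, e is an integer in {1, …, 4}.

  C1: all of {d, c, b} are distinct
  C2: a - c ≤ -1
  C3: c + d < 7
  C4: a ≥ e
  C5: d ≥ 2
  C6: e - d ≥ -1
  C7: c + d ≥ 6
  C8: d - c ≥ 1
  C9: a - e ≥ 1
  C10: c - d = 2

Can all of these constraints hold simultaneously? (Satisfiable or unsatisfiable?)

Constraints 2, 6, 8, and 9 give d − c ≥ 1, c − a ≥ 1, a − e ≥ 1, e − d ≥ -1.
Adding all 4 inequalities: the left sides telescope to 0, and the right sides sum to 1 + 1 + 1 + (-1) = 2. So 0 ≥ 2, which is false.

Unsatisfiable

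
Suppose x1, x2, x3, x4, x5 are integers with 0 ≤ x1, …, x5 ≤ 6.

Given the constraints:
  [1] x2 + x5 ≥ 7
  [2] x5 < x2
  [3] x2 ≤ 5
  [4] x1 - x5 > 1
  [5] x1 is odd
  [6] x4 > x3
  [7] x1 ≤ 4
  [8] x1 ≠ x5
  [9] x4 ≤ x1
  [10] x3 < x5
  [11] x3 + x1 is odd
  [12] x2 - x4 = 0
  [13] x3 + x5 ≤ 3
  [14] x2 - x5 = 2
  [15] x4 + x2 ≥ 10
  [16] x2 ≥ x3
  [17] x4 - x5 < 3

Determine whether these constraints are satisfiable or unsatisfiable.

Unsatisfiable

From constraints 7 and 9: x4 ≤ x1 ≤ 4. From constraint 3: x2 ≤ 5. Hence x4 + x2 ≤ 9. But constraint 15 requires x4 + x2 ≥ 10, and 10 > 9. Contradiction.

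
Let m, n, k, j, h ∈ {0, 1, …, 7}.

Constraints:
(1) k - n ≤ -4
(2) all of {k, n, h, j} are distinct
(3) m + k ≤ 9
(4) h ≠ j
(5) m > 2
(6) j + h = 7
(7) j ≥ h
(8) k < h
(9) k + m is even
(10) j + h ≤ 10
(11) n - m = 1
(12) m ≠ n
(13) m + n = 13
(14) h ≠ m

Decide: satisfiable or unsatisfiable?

Satisfiable

Take m = 6, n = 7, k = 0, j = 6, h = 1. Then constraint 1: k - n = -7; constraint 3: m + k = 6; constraint 6: j + h = 7, and every other listed constraint is also met.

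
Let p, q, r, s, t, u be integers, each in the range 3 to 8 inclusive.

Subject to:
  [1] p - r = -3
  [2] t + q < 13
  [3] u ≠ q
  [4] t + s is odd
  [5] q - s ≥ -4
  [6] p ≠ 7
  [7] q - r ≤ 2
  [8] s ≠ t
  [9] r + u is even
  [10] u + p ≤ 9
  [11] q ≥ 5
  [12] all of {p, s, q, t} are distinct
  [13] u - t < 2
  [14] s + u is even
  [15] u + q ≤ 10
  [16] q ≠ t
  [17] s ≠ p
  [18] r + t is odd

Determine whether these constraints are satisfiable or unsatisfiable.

Take p = 3, q = 6, r = 6, s = 8, t = 5, u = 4. Then constraint 1: p - r = -3; constraint 2: t + q = 11, and every other listed constraint is also met.

Satisfiable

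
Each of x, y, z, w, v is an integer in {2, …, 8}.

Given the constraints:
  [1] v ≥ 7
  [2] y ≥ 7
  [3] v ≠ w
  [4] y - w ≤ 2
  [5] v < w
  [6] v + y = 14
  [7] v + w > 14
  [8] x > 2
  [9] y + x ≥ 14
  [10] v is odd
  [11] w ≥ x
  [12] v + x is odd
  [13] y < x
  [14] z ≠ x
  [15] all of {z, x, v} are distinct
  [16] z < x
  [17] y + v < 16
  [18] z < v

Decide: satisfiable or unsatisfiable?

Try x = 8, y = 7, z = 2, w = 8, v = 7.
Check constraint 4: y - w = -1; constraint 6: v + y = 14; constraint 7: v + w = 15. The remaining constraints are straightforward to verify.

Satisfiable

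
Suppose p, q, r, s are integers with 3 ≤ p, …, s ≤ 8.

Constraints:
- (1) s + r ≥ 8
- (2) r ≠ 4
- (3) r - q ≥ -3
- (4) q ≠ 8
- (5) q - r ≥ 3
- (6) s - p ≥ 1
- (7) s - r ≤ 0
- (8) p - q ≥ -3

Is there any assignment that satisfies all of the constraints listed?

Unsatisfiable

Constraints 5, 6, 7, and 8 give q − r ≥ 3, r − s ≥ 0, s − p ≥ 1, p − q ≥ -3.
Adding all 4 inequalities: the left sides telescope to 0, and the right sides sum to 3 + 0 + 1 + (-3) = 1. So 0 ≥ 1, which is false.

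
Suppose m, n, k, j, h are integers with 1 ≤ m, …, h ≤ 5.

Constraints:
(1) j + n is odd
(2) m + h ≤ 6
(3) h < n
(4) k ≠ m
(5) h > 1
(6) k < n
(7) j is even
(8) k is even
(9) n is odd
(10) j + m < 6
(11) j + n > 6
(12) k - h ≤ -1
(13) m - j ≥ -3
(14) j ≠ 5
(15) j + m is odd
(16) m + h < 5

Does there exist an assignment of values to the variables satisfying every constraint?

Satisfiable

The assignment m = 1, n = 5, k = 2, j = 2, h = 3 works:
  constraint 2 holds since m + h = 4.
  constraint 10 holds since j + m = 3.
The rest check out directly.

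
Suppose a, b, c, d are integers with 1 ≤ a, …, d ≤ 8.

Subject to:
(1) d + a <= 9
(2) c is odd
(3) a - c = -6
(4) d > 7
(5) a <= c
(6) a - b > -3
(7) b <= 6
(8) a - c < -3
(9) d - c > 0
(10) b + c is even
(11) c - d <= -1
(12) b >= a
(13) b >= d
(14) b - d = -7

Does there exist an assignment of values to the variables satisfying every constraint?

Unsatisfiable

From constraint 4: d ≥ 8. From constraints 7 and 13: d ≤ b and b ≤ 6, so d ≤ 6. But 6 < 8, so no value of d works.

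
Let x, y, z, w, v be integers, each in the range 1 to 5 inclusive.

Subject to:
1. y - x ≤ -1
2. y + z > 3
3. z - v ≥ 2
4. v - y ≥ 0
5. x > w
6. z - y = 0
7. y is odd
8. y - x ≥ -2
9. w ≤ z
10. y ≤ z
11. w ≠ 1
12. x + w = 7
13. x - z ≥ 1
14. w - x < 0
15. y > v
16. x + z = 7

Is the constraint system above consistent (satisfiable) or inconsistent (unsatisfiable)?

Unsatisfiable

Constraints 3, 4, 8, and 13 give y − x ≥ -2, x − z ≥ 1, z − v ≥ 2, v − y ≥ 0.
Adding all 4 inequalities: the left sides telescope to 0, and the right sides sum to (-2) + 1 + 2 + 0 = 1. So 0 ≥ 1, which is false.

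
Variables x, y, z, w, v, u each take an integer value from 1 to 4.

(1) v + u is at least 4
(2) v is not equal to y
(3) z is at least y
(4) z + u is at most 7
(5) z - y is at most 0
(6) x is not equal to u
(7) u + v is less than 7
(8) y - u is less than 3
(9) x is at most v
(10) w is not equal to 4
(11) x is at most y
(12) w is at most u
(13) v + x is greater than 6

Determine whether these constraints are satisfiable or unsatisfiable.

Satisfiable

Setting (x, y, z, w, v, u) = (3, 3, 3, 2, 4, 2) satisfies everything: constraint 1: v + u = 6; constraint 4: z + u = 5, and the others follow.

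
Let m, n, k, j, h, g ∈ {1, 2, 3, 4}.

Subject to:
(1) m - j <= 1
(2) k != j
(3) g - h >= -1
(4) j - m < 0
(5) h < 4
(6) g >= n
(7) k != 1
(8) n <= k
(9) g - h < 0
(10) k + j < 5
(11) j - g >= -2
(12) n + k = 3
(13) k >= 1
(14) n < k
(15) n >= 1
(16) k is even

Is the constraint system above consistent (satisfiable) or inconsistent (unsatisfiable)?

Satisfiable

Take m = 2, n = 1, k = 2, j = 1, h = 2, g = 1. Then constraint 1: m - j = 1; constraint 3: g - h = -1; constraint 4: j - m = -1, and every other listed constraint is also met.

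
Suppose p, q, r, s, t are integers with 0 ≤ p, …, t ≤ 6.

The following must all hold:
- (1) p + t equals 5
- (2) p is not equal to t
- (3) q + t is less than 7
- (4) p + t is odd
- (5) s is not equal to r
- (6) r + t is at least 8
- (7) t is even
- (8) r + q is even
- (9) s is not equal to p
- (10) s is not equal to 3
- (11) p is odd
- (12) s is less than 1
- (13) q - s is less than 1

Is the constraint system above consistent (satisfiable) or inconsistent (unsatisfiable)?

Satisfiable

Setting (p, q, r, s, t) = (1, 0, 4, 0, 4) satisfies everything: constraint 1: p + t = 5; constraint 3: q + t = 4, and the others follow.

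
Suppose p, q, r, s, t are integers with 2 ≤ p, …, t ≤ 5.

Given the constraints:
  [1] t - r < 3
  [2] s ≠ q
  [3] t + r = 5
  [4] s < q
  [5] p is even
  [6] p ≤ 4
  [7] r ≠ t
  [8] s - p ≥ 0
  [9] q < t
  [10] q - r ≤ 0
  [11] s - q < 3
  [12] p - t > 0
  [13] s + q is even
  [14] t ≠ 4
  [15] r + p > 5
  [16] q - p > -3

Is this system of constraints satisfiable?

Constraints 4, 8, 9, and 12 give q < t, t < p, p ≤ s, s < q. Chaining: q < t < p ≤ s < q, which forces q < q — impossible.

Unsatisfiable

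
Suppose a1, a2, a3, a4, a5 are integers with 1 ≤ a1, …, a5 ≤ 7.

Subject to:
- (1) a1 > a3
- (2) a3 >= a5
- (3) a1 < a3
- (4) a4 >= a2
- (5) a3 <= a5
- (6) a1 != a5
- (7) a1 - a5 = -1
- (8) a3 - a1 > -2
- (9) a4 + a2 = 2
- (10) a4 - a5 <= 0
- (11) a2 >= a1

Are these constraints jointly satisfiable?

Unsatisfiable

Constraints 1, 2, 4, 10, and 11 give a1 ≤ a2, a2 ≤ a4, a4 ≤ a5, a5 ≤ a3, a3 < a1. Chaining: a1 ≤ a2 ≤ a4 ≤ a5 ≤ a3 < a1, which forces a1 < a1 — impossible.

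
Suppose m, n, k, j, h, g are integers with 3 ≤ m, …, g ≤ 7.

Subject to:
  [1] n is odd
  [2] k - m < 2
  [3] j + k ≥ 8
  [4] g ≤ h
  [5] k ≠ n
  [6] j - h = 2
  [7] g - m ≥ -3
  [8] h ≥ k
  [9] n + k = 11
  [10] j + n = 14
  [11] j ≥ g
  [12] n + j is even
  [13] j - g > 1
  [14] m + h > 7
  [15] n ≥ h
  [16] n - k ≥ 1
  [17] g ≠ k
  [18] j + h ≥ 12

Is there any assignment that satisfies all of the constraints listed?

Satisfiable

Take m = 5, n = 7, k = 4, j = 7, h = 5, g = 3. Then constraint 2: k - m = -1; constraint 3: j + k = 11, and every other listed constraint is also met.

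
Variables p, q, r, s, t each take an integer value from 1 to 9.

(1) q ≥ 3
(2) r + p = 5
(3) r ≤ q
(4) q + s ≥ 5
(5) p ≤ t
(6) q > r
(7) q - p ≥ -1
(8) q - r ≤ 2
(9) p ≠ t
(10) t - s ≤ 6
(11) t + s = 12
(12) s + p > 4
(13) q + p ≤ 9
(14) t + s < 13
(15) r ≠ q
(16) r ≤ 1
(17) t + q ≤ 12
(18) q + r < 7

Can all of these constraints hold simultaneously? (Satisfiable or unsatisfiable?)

Take p = 4, q = 3, r = 1, s = 3, t = 9. Then constraint 2: r + p = 5; constraint 4: q + s = 6; constraint 7: q - p = -1, and every other listed constraint is also met.

Satisfiable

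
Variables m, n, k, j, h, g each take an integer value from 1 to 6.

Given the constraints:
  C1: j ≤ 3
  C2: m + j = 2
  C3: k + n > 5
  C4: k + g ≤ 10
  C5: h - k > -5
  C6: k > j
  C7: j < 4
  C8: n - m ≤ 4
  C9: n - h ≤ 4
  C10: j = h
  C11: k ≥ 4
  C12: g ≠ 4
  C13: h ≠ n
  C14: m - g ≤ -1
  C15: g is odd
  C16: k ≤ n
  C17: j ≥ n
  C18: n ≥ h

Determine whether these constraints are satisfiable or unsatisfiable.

From constraints 11 and 16: n ≥ k and k ≥ 4, so n ≥ 4. From constraints 1 and 17: n ≤ j and j ≤ 3, so n ≤ 3. But 3 < 4, so no value of n works.

Unsatisfiable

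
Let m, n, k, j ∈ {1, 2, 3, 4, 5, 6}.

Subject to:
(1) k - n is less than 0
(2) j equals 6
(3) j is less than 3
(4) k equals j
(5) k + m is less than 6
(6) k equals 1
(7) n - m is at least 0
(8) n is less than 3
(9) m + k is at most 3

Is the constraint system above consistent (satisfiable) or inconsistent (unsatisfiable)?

Unsatisfiable

Constraint 6 fixes k = 1 and constraint 2 fixes j = 6, but constraint 4 requires k = j. Since 1 ≠ 6, contradiction.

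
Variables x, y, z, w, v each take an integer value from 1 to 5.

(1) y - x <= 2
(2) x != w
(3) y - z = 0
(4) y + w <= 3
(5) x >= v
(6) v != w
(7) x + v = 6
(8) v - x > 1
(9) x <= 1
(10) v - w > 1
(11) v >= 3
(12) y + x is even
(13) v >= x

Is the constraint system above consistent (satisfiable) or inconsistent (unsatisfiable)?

From constraint 11: v ≥ 3. From constraints 5 and 9: v ≤ x and x ≤ 1, so v ≤ 1. But 1 < 3, so no value of v works.

Unsatisfiable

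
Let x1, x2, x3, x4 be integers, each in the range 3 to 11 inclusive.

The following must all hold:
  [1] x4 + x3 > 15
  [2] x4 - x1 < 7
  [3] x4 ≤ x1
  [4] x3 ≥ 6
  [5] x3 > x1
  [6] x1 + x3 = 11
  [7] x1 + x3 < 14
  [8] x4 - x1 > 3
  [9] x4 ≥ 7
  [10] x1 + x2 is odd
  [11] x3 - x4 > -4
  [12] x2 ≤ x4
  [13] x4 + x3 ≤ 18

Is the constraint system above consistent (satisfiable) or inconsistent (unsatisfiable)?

From constraints 3 and 9: x1 ≥ x4 ≥ 7. From constraint 4: x3 ≥ 6. Hence x1 + x3 ≥ 13. But constraint 6 requires x1 + x3 = 11, and 11 < 13. Contradiction.

Unsatisfiable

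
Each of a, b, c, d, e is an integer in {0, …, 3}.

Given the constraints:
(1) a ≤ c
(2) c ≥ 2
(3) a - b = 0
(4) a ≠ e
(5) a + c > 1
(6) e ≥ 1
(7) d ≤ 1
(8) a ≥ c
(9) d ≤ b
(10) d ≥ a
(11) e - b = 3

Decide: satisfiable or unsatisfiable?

Unsatisfiable

From constraints 2 and 8: a ≥ c and c ≥ 2, so a ≥ 2. From constraints 7 and 10: a ≤ d and d ≤ 1, so a ≤ 1. But 1 < 2, so no value of a works.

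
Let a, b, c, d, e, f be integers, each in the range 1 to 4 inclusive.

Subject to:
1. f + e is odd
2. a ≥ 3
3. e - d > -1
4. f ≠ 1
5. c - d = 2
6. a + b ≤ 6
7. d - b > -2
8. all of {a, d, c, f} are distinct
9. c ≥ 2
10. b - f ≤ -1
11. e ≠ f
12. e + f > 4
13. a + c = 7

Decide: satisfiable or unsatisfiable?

Take a = 4, b = 1, c = 3, d = 1, e = 3, f = 2. Then constraint 3: e - d = 2; constraint 5: c - d = 2, and every other listed constraint is also met.

Satisfiable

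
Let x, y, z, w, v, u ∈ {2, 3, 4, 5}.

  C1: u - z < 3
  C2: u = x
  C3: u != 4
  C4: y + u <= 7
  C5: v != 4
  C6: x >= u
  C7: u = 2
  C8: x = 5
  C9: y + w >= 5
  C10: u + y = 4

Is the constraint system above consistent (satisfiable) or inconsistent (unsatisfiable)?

Constraint 7 fixes u = 2 and constraint 8 fixes x = 5, but constraint 2 requires u = x. Since 2 ≠ 5, contradiction.

Unsatisfiable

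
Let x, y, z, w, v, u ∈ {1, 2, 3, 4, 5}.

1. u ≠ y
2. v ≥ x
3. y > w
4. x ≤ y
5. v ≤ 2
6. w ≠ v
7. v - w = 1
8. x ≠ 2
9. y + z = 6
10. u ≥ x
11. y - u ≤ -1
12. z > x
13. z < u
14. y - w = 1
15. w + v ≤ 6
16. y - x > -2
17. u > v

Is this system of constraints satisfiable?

Satisfiable

One satisfying assignment is x = 1, y = 2, z = 4, w = 1, v = 2, u = 5.
For the less obvious constraints — constraint 7: v - w = 1; constraint 9: y + z = 6 — and the others hold by inspection.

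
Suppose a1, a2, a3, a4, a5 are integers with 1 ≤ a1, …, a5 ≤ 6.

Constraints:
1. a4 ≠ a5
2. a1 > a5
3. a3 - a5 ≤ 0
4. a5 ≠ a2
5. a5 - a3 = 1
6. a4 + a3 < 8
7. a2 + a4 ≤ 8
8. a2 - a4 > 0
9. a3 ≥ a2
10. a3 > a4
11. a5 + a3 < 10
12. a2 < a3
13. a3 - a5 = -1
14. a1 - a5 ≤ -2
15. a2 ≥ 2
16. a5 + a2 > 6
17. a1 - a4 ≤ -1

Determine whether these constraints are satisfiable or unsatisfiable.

Constraints 2, 3, 8, 12, and 17 give a5 < a1, a1 < a4, a4 < a2, a2 < a3, a3 ≤ a5. Chaining: a5 < a1 < a4 < a2 < a3 ≤ a5, which forces a5 < a5 — impossible.

Unsatisfiable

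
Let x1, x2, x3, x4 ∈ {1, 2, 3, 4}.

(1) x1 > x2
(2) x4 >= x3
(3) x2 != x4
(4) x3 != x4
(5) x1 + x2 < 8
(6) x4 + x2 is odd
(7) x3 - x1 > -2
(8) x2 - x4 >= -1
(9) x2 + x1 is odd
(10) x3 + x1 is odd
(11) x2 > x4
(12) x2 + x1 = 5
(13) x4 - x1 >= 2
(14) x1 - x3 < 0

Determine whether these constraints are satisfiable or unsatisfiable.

Unsatisfiable

Constraints 1, 2, 11, and 14 give x4 < x2, x2 < x1, x1 < x3, x3 ≤ x4. Chaining: x4 < x2 < x1 < x3 ≤ x4, which forces x4 < x4 — impossible.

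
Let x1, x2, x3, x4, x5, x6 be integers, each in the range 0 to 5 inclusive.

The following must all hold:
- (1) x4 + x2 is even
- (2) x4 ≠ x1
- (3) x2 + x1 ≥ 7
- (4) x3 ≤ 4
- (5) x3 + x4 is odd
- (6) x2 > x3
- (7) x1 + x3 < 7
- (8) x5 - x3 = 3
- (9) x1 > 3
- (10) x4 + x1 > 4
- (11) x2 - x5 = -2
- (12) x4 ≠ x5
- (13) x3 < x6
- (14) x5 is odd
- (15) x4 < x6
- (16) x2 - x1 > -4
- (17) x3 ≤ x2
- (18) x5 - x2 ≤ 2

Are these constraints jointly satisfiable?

Satisfiable

One satisfying assignment is x1 = 4, x2 = 3, x3 = 2, x4 = 3, x5 = 5, x6 = 5.
For the less obvious constraints — constraint 3: x2 + x1 = 7; constraint 7: x1 + x3 = 6; constraint 8: x5 - x3 = 3 — and the others hold by inspection.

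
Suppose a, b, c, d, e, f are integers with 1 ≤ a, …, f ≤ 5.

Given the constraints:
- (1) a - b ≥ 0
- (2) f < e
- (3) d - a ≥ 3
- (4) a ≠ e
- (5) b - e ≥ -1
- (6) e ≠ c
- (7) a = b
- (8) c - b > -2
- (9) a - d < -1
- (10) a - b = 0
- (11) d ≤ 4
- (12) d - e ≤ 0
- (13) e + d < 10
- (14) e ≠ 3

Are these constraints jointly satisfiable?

Unsatisfiable

Constraints 1, 3, 5, and 12 give d − a ≥ 3, a − b ≥ 0, b − e ≥ -1, e − d ≥ 0.
Adding all 4 inequalities: the left sides telescope to 0, and the right sides sum to 3 + 0 + (-1) + 0 = 2. So 0 ≥ 2, which is false.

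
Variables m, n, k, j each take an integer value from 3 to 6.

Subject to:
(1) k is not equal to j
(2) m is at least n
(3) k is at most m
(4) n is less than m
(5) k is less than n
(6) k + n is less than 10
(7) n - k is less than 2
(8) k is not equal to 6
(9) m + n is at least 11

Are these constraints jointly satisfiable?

One satisfying assignment is m = 6, n = 5, k = 4, j = 3.
For the less obvious constraints — constraint 6: k + n = 9; constraint 7: n - k = 1 — and the others hold by inspection.

Satisfiable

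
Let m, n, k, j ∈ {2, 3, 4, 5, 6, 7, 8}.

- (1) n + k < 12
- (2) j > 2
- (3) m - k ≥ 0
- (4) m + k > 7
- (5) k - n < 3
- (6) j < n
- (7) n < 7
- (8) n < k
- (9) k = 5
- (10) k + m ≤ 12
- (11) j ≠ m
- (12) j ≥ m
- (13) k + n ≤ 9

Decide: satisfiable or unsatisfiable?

Unsatisfiable

Constraints 3, 6, 8, and 12 give k ≤ m, m ≤ j, j < n, n < k. Chaining: k ≤ m ≤ j < n < k, which forces k < k — impossible.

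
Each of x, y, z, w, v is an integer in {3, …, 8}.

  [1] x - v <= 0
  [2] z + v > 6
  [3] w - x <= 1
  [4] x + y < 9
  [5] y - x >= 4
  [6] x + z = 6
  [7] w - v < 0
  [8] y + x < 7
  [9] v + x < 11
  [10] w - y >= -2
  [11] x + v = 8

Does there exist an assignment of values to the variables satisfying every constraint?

Constraints 3, 5, and 10 give x − w ≥ -1, w − y ≥ -2, y − x ≥ 4.
Adding all 3 inequalities: the left sides telescope to 0, and the right sides sum to (-1) + (-2) + 4 = 1. So 0 ≥ 1, which is false.

Unsatisfiable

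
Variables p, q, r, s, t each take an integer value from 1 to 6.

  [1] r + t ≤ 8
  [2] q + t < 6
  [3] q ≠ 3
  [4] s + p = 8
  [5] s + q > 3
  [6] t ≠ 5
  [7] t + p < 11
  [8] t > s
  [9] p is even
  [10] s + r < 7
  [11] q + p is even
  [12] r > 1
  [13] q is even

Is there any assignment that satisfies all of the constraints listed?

Satisfiable

Setting (p, q, r, s, t) = (6, 2, 4, 2, 3) satisfies everything: constraint 1: r + t = 7; constraint 2: q + t = 5; constraint 4: s + p = 8, and the others follow.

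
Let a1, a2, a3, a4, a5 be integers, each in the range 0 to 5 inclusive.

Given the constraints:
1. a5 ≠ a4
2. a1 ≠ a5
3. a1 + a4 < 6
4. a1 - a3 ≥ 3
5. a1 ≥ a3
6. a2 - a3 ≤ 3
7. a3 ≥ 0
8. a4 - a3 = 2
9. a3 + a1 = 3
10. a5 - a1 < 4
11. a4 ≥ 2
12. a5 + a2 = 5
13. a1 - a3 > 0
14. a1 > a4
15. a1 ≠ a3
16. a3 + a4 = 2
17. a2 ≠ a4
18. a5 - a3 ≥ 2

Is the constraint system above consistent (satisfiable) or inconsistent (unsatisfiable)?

Satisfiable

One satisfying assignment is a1 = 3, a2 = 0, a3 = 0, a4 = 2, a5 = 5.
For the less obvious constraints — constraint 3: a1 + a4 = 5; constraint 4: a1 - a3 = 3 — and the others hold by inspection.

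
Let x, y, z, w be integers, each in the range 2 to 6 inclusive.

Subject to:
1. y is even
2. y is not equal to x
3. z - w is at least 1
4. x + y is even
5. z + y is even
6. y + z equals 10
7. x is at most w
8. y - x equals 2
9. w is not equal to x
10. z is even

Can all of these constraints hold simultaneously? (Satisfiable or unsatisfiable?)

Take x = 2, y = 4, z = 6, w = 4. Then constraint 3: z - w = 2; constraint 6: y + z = 10, and every other listed constraint is also met.

Satisfiable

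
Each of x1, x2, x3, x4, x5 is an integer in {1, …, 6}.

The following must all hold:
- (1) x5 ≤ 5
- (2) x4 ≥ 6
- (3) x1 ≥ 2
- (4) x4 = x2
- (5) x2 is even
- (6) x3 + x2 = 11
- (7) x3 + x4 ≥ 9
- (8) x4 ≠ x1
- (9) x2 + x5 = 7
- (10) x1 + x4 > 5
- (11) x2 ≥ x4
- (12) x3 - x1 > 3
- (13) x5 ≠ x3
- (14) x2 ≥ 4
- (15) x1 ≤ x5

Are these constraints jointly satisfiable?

Unsatisfiable

From constraints 2 and 11: x2 ≥ x4 ≥ 6. From constraints 3 and 15: x5 ≥ x1 ≥ 2. Hence x2 + x5 ≥ 8. But constraint 9 requires x2 + x5 = 7, and 7 < 8. Contradiction.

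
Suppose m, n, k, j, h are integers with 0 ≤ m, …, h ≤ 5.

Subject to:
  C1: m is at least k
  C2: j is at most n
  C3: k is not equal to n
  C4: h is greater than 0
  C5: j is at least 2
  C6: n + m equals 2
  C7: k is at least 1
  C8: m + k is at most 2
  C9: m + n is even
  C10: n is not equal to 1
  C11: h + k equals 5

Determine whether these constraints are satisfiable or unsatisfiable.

From constraints 2 and 5: n ≥ j ≥ 2. From constraints 1 and 7: m ≥ k ≥ 1. Hence n + m ≥ 3. But constraint 6 requires n + m = 2, and 2 < 3. Contradiction.

Unsatisfiable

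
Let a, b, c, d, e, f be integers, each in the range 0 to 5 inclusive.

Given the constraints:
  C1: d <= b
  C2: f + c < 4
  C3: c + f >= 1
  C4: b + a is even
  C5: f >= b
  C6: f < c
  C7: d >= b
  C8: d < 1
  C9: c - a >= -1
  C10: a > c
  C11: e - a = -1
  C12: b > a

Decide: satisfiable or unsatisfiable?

Unsatisfiable

Constraints 5, 6, 10, and 12 give c < a, a < b, b ≤ f, f < c. Chaining: c < a < b ≤ f < c, which forces c < c — impossible.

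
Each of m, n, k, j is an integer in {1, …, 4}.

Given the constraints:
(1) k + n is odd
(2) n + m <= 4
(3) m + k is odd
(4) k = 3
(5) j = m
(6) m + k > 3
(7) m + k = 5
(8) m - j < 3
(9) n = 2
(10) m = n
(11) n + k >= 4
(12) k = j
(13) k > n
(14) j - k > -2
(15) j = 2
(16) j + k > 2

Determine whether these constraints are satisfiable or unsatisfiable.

Unsatisfiable

Constraint 4 fixes k = 3 and constraint 9 fixes n = 2. Constraints 5, 10, and 12 give k = j = m = n, so k = n. But 3 ≠ 2 — contradiction.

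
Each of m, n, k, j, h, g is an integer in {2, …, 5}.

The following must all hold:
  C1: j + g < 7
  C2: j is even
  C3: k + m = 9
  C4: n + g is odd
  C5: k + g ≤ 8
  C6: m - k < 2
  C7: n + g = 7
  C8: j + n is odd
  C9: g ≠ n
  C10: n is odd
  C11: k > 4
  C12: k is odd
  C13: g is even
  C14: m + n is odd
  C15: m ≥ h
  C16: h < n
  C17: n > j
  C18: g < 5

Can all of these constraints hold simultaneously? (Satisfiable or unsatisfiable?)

Setting (m, n, k, j, h, g) = (4, 5, 5, 4, 3, 2) satisfies everything: constraint 1: j + g = 6; constraint 3: k + m = 9, and the others follow.

Satisfiable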